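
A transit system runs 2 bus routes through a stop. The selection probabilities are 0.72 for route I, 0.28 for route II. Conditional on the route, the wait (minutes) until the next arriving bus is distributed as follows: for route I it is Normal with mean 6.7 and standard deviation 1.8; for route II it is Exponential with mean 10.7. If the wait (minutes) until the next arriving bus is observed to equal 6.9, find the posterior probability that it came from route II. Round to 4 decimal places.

0.0797

Likelihoods f(6.9 | ·): I: 0.220271; II: 0.0490408.
Posterior ∝ prior × likelihood. Numerator for II: 0.28·0.0490408 = 0.0137314.
Normalizing constant: 0.72·0.220271 + 0.28·0.0490408 = 0.172326.
P(II | observation) = 0.0137314 / 0.172326 = 0.0796826.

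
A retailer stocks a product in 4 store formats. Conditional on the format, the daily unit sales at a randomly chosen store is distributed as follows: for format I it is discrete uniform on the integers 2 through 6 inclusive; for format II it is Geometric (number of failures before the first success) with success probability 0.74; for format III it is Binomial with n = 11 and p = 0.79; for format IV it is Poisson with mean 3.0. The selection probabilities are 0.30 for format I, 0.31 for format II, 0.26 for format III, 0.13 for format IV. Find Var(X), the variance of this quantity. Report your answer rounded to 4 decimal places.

11.5858

Per component, I: μ=4, E[X²]=18; II: μ=0.351351, E[X²]=0.598247; III: μ=8.69, E[X²]=77.341; IV: μ=3, E[X²]=12.
E[X] = 0.3·4 + 0.31·0.351351 + 0.26·8.69 + 0.13·3 = 3.95832.
E[X²] = 0.3·18 + 0.31·0.598247 + 0.26·77.341 + 0.13·12 = 27.2541.
Var(X) = E[X²] − (E[X])² = 27.2541 − 15.6683 = 11.5858.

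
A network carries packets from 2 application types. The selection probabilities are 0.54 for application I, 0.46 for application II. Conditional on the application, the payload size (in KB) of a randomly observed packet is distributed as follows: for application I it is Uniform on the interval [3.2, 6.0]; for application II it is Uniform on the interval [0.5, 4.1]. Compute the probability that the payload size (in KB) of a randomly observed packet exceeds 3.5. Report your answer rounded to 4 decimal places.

0.5588

Conditional on each application, P(X > 3.5): I: 0.892857; II: 0.166667.
By total probability, P(X > 3.5) = 0.54·0.892857 + 0.46·0.166667 = 0.55881.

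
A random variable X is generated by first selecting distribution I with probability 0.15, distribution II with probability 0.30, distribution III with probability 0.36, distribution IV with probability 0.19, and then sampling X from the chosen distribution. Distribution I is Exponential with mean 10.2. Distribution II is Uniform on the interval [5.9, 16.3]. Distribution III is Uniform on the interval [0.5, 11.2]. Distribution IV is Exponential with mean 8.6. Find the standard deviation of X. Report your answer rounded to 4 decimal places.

Per component, I: μ=10.2, E[X²]=208.08; II: μ=11.1, E[X²]=132.223; III: μ=5.85, E[X²]=43.7633; IV: μ=8.6, E[X²]=147.92.
E[X] = 0.15·10.2 + 0.3·11.1 + 0.36·5.85 + 0.19·8.6 = 8.6.
E[X²] = 0.15·208.08 + 0.3·132.223 + 0.36·43.7633 + 0.19·147.92 = 114.739.
Var(X) = E[X²] − (E[X])² = 114.739 − 73.96 = 40.7786.
SD(X) = √40.7786 = 6.38581.

6.3858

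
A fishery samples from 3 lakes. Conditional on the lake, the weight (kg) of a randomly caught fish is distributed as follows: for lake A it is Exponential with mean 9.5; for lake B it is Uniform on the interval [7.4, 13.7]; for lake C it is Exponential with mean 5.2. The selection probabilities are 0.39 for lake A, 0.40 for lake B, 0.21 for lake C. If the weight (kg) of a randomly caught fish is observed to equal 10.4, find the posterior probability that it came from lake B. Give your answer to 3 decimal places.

0.768

Likelihoods f(10.4 | ·): A: 0.035224; B: 0.15873; C: 0.026026.
Posterior ∝ prior × likelihood. Numerator for B: 0.4·0.15873 = 0.0634921.
Normalizing constant: 0.39·0.035224 + 0.4·0.15873 + 0.21·0.026026 = 0.0826949.
P(B | observation) = 0.0634921 / 0.0826949 = 0.767787.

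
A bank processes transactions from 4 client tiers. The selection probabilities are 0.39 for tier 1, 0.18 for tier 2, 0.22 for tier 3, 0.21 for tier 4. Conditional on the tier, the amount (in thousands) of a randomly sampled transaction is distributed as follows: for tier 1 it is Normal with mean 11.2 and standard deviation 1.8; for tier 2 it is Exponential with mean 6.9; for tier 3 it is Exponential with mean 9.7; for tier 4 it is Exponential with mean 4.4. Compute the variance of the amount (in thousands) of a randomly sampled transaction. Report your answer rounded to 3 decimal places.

Per component, 1: μ=11.2, E[X²]=128.68; 2: μ=6.9, E[X²]=95.22; 3: μ=9.7, E[X²]=188.18; 4: μ=4.4, E[X²]=38.72.
E[X] = 0.39·11.2 + 0.18·6.9 + 0.22·9.7 + 0.21·4.4 = 8.668.
E[X²] = 0.39·128.68 + 0.18·95.22 + 0.22·188.18 + 0.21·38.72 = 116.856.
Var(X) = E[X²] − (E[X])² = 116.856 − 75.1342 = 41.7214.

41.721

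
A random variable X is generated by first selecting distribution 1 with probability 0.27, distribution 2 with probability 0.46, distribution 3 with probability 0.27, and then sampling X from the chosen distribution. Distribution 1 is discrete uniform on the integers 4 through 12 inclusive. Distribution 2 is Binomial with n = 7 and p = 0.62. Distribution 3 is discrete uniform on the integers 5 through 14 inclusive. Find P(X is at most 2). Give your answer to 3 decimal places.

0.036

Conditional on each component, P(X ≤ 2): 1: 0; 2: 0.0781734; 3: 0.
By total probability, P(X ≤ 2) = 0.27·0 + 0.46·0.0781734 + 0.27·0 = 0.0359598.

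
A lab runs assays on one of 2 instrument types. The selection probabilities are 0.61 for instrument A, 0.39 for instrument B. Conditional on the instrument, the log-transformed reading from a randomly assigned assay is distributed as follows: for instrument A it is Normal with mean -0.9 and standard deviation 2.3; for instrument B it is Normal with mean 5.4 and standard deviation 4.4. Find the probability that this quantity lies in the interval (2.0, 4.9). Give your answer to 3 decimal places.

Conditional on each instrument, P(2.0 < X < 4.9): A: 0.0978391; B: 0.234921.
By total probability, P(2.0 < X < 4.9) = 0.61·0.0978391 + 0.39·0.234921 = 0.151301.

0.151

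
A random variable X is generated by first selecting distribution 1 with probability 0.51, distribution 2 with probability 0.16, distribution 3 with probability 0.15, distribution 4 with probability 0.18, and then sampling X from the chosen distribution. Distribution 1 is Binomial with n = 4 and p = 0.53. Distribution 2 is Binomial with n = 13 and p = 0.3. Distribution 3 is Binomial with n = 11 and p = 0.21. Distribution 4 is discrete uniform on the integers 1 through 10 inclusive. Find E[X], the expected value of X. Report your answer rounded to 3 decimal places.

3.042

Component means — 1: 2.12; 2: 3.9; 3: 2.31; 4: 5.5.
E[X] = 0.51·2.12 + 0.16·3.9 + 0.15·2.31 + 0.18·5.5 = 3.0417.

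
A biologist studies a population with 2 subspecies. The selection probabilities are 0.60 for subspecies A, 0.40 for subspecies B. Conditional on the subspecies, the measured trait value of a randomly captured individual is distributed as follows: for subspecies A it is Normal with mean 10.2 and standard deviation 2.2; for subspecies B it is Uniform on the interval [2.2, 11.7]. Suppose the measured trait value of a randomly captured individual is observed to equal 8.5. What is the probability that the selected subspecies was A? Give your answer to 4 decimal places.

0.6572

Likelihoods f(8.5 | ·): A: 0.134532; B: 0.105263.
Posterior ∝ prior × likelihood. Numerator for A: 0.6·0.134532 = 0.0807195.
Normalizing constant: 0.6·0.134532 + 0.4·0.105263 = 0.122825.
P(A | observation) = 0.0807195 / 0.122825 = 0.657192.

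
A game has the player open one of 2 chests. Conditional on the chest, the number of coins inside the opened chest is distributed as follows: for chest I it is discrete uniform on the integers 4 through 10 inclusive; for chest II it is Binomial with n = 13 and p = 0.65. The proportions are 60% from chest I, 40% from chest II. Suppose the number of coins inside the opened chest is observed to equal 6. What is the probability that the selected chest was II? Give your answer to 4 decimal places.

0.2798

Likelihoods P(X=6 | ·): I: 0.142857; II: 0.0832672.
Posterior ∝ prior × likelihood. Numerator for II: 0.4·0.0832672 = 0.0333069.
Normalizing constant: 0.6·0.142857 + 0.4·0.0832672 = 0.119021.
P(II | observation) = 0.0333069 / 0.119021 = 0.27984.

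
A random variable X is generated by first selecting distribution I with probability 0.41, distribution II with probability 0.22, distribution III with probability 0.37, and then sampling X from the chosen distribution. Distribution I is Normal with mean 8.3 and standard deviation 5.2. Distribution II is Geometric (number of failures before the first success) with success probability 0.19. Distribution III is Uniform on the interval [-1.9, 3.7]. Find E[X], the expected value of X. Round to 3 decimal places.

4.674

Component means — I: 8.3; II: 4.26316; III: 0.9.
E[X] = 0.41·8.3 + 0.22·4.26316 + 0.37·0.9 = 4.67389.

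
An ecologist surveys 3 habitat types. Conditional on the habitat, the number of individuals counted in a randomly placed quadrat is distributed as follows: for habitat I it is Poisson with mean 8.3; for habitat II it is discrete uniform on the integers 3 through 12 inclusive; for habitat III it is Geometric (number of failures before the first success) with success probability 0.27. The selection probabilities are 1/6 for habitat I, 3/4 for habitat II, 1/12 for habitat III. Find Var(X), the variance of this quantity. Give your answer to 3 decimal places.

10.358

Per component, I: μ=8.3, E[X²]=77.19; II: μ=7.5, E[X²]=64.5; III: μ=2.7037, E[X²]=17.3237.
E[X] = 0.166667·8.3 + 0.75·7.5 + 0.0833333·2.7037 = 7.23364.
E[X²] = 0.166667·77.19 + 0.75·64.5 + 0.0833333·17.3237 = 62.6836.
Var(X) = E[X²] − (E[X])² = 62.6836 − 52.3256 = 10.3581.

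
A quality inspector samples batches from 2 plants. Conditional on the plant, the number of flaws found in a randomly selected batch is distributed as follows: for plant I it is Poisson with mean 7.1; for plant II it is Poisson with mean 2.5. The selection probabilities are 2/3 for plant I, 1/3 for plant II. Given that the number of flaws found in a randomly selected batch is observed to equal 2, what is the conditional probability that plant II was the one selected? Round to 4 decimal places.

0.8605

Likelihoods P(X=2 | ·): I: 0.0207968; II: 0.256516.
Posterior ∝ prior × likelihood. Numerator for II: 0.333333·0.256516 = 0.0855052.
Normalizing constant: 0.666667·0.0207968 + 0.333333·0.256516 = 0.0993697.
P(II | observation) = 0.0855052 / 0.0993697 = 0.860475.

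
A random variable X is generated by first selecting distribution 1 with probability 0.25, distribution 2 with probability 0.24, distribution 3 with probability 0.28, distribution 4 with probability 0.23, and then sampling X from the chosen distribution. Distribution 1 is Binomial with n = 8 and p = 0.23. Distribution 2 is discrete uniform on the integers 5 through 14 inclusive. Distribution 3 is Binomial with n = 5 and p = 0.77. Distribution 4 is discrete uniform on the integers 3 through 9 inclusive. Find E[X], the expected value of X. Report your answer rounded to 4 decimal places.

5.1980

Component means — 1: 1.84; 2: 9.5; 3: 3.85; 4: 6.
E[X] = 0.25·1.84 + 0.24·9.5 + 0.28·3.85 + 0.23·6 = 5.198.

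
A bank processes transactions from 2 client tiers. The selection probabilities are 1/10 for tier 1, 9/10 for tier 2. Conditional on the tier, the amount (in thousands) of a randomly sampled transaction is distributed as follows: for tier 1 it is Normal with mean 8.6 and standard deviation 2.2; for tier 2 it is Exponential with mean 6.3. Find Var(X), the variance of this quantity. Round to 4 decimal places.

36.6811

Per component, 1: μ=8.6, E[X²]=78.8; 2: μ=6.3, E[X²]=79.38.
E[X] = 0.1·8.6 + 0.9·6.3 = 6.53.
E[X²] = 0.1·78.8 + 0.9·79.38 = 79.322.
Var(X) = E[X²] − (E[X])² = 79.322 − 42.6409 = 36.6811.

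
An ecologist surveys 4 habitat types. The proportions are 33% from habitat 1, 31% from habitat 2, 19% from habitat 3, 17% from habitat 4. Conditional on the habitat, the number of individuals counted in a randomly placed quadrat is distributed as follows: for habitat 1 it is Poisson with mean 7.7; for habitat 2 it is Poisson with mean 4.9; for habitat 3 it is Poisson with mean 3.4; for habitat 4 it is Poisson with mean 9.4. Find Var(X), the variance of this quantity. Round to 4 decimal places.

Per component, 1: μ=7.7, E[X²]=66.99; 2: μ=4.9, E[X²]=28.91; 3: μ=3.4, E[X²]=14.96; 4: μ=9.4, E[X²]=97.76.
E[X] = 0.33·7.7 + 0.31·4.9 + 0.19·3.4 + 0.17·9.4 = 6.304.
E[X²] = 0.33·66.99 + 0.31·28.91 + 0.19·14.96 + 0.17·97.76 = 50.5304.
Var(X) = E[X²] − (E[X])² = 50.5304 − 39.7404 = 10.79.

10.7900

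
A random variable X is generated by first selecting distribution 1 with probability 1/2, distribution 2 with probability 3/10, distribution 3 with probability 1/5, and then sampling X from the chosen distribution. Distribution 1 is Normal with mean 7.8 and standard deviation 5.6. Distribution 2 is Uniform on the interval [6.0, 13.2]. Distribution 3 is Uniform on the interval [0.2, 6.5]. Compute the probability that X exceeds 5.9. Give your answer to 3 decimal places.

Conditional on each component, P(X > 5.9): 1: 0.632803; 2: 1; 3: 0.0952381.
By total probability, P(X > 5.9) = 0.5·0.632803 + 0.3·1 + 0.2·0.0952381 = 0.635449.

0.635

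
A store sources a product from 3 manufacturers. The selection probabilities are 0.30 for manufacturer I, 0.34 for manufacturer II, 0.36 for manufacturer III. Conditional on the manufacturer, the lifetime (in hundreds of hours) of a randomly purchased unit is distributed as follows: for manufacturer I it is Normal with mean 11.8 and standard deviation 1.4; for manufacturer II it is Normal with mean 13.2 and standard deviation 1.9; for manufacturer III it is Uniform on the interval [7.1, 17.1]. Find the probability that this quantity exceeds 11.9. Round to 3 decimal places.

Conditional on each manufacturer, P(X > 11.9): I: 0.471528; II: 0.753079; III: 0.52.
By total probability, P(X > 11.9) = 0.3·0.471528 + 0.34·0.753079 + 0.36·0.52 = 0.584705.

0.585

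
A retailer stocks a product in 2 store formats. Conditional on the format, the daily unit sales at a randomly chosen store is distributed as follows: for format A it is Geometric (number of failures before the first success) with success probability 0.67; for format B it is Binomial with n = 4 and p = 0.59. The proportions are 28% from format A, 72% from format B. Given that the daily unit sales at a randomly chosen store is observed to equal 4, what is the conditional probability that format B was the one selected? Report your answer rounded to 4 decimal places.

Likelihoods P(X=4 | ·): A: 0.00794567; B: 0.121174.
Posterior ∝ prior × likelihood. Numerator for B: 0.72·0.121174 = 0.087245.
Normalizing constant: 0.28·0.00794567 + 0.72·0.121174 = 0.0894698.
P(B | observation) = 0.087245 / 0.0894698 = 0.975134.

0.9751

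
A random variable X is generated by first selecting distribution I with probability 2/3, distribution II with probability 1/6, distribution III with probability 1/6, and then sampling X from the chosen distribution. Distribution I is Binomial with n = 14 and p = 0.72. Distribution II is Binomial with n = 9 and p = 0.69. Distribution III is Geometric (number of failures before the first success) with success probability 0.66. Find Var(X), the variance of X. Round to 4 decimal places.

15.0627

Per component, I: μ=10.08, E[X²]=104.429; II: μ=6.21, E[X²]=40.4892; III: μ=0.515152, E[X²]=1.04591.
E[X] = 0.666667·10.08 + 0.166667·6.21 + 0.166667·0.515152 = 7.84086.
E[X²] = 0.666667·104.429 + 0.166667·40.4892 + 0.166667·1.04591 = 76.5417.
Var(X) = E[X²] − (E[X])² = 76.5417 − 61.4791 = 15.0627.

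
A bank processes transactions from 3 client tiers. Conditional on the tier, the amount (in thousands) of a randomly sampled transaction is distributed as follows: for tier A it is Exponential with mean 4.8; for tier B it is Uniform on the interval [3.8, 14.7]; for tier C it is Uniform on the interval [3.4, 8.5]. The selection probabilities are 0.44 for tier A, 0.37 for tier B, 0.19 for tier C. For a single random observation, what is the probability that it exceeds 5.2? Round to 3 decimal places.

0.594

Conditional on each tier, P(X > 5.2): A: 0.338465; B: 0.87156; C: 0.647059.
By total probability, P(X > 5.2) = 0.44·0.338465 + 0.37·0.87156 + 0.19·0.647059 = 0.594343.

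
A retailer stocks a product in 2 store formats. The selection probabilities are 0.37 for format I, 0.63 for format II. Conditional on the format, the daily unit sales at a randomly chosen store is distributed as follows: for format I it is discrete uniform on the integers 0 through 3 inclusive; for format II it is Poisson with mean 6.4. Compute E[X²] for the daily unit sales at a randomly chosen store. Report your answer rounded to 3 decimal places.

31.132

For each component E[X²] = Var + (mean)², giving I: 3.5; II: 47.36.
Overall E[X²] = 0.37·3.5 + 0.63·47.36 = 31.1318.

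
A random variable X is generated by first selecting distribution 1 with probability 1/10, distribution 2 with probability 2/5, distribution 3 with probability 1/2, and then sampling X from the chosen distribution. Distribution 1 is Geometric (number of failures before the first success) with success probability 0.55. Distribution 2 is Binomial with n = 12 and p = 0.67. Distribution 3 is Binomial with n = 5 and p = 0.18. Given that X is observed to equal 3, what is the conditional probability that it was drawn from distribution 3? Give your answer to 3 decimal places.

Likelihoods P(X=3 | ·): 1: 0.0501187; 2: 0.00307095; 3: 0.0392144.
Posterior ∝ prior × likelihood. Numerator for 3: 0.5·0.0392144 = 0.0196072.
Normalizing constant: 0.1·0.0501187 + 0.4·0.00307095 + 0.5·0.0392144 = 0.0258474.
P(3 | observation) = 0.0196072 / 0.0258474 = 0.758574.

0.759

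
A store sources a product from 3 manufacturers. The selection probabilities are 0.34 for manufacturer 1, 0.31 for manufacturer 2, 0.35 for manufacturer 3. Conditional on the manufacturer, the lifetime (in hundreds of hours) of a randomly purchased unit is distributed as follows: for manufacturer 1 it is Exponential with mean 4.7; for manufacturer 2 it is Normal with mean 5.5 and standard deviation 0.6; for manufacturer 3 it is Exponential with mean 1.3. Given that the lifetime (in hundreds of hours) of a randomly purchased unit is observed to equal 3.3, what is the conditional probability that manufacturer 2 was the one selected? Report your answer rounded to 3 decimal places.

Likelihoods f(3.3 | ·): 1: 0.105432; 2: 0.000800451; 3: 0.0607599.
Posterior ∝ prior × likelihood. Numerator for 2: 0.31·0.000800451 = 0.00024814.
Normalizing constant: 0.34·0.105432 + 0.31·0.000800451 + 0.35·0.0607599 = 0.0573609.
P(2 | observation) = 0.00024814 / 0.0573609 = 0.00432594.

0.004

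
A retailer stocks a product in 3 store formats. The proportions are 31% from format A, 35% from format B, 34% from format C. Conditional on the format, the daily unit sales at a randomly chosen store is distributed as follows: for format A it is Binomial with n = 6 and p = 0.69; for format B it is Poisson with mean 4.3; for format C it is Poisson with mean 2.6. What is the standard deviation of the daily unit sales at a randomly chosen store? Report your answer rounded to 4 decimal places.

1.8394

Per component, A: μ=4.14, E[X²]=18.423; B: μ=4.3, E[X²]=22.79; C: μ=2.6, E[X²]=9.36.
E[X] = 0.31·4.14 + 0.35·4.3 + 0.34·2.6 = 3.6724.
E[X²] = 0.31·18.423 + 0.35·22.79 + 0.34·9.36 = 16.87.
Var(X) = E[X²] − (E[X])² = 16.87 − 13.4865 = 3.38351.
SD(X) = √3.38351 = 1.83943.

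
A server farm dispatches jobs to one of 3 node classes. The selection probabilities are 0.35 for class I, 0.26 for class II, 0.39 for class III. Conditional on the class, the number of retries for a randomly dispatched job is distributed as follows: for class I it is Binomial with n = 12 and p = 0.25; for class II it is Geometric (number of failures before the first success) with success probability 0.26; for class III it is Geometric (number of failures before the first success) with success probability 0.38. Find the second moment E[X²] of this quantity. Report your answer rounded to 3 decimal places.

For each component E[X²] = Var + (mean)², giving I: 11.25; II: 19.0473; III: 6.95568.
Overall E[X²] = 0.35·11.25 + 0.26·19.0473 + 0.39·6.95568 = 11.6025.

11.603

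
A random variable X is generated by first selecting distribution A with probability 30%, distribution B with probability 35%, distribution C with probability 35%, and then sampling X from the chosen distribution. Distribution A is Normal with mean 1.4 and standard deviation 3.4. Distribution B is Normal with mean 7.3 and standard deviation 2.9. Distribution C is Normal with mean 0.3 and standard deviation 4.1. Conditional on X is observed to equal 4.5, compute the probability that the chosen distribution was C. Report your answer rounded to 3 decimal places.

0.274

Likelihoods f(4.5 | ·): A: 0.0774307; B: 0.0863142; C: 0.0575781.
Posterior ∝ prior × likelihood. Numerator for C: 0.35·0.0575781 = 0.0201523.
Normalizing constant: 0.3·0.0774307 + 0.35·0.0863142 + 0.35·0.0575781 = 0.0735915.
P(C | observation) = 0.0201523 / 0.0735915 = 0.27384.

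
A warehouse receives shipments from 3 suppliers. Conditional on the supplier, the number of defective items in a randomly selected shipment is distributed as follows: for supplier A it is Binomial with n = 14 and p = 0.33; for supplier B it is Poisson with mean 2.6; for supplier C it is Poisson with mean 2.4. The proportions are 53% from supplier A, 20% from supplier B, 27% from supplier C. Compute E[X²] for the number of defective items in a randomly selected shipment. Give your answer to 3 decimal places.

For each component E[X²] = Var + (mean)², giving A: 24.4398; B: 9.36; C: 8.16.
Overall E[X²] = 0.53·24.4398 + 0.2·9.36 + 0.27·8.16 = 17.0283.

17.028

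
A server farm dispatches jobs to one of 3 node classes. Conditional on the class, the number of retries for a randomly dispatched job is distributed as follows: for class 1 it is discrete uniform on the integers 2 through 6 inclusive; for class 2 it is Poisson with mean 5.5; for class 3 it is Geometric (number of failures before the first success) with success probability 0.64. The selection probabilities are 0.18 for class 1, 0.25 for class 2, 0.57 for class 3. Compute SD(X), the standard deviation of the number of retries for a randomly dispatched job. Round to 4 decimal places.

2.6502

Per component, 1: μ=4, E[X²]=18; 2: μ=5.5, E[X²]=35.75; 3: μ=0.5625, E[X²]=1.19531.
E[X] = 0.18·4 + 0.25·5.5 + 0.57·0.5625 = 2.41562.
E[X²] = 0.18·18 + 0.25·35.75 + 0.57·1.19531 = 12.8588.
Var(X) = E[X²] − (E[X])² = 12.8588 − 5.83524 = 7.02358.
SD(X) = √7.02358 = 2.6502.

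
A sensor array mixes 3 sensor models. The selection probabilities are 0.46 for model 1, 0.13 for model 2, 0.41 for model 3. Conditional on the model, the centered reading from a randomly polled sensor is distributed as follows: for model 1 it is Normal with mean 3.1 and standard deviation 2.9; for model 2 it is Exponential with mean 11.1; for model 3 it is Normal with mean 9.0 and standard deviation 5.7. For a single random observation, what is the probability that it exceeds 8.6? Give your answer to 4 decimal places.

0.2897

Conditional on each model, P(X > 8.6): 1: 0.0289436; 2: 0.460808; 3: 0.527973.
By total probability, P(X > 8.6) = 0.46·0.0289436 + 0.13·0.460808 + 0.41·0.527973 = 0.289688.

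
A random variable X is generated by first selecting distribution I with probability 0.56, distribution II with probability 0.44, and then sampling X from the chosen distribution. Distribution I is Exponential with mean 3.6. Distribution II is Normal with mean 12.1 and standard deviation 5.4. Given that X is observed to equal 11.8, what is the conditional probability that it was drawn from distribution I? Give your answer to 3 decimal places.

0.153

Likelihoods f(11.8 | ·): I: 0.0104755; II: 0.0737643.
Posterior ∝ prior × likelihood. Numerator for I: 0.56·0.0104755 = 0.00586631.
Normalizing constant: 0.56·0.0104755 + 0.44·0.0737643 = 0.0383226.
P(I | observation) = 0.00586631 / 0.0383226 = 0.153077.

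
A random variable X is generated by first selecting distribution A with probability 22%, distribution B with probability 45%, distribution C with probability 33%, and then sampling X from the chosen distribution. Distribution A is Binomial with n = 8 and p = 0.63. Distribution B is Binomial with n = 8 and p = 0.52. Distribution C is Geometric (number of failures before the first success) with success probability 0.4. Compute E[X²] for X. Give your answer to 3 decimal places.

16.665

For each component E[X²] = Var + (mean)², giving A: 27.2664; B: 19.3024; C: 6.
Overall E[X²] = 0.22·27.2664 + 0.45·19.3024 + 0.33·6 = 16.6647.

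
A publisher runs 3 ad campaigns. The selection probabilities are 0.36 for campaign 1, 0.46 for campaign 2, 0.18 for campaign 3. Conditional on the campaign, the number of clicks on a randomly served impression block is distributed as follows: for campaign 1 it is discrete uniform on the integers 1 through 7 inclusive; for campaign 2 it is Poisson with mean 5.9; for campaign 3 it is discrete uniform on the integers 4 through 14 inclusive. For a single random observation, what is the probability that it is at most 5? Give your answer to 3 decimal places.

Conditional on each campaign, P(X ≤ 5): 1: 0.714286; 2: 0.461873; 3: 0.181818.
By total probability, P(X ≤ 5) = 0.36·0.714286 + 0.46·0.461873 + 0.18·0.181818 = 0.502332.

0.502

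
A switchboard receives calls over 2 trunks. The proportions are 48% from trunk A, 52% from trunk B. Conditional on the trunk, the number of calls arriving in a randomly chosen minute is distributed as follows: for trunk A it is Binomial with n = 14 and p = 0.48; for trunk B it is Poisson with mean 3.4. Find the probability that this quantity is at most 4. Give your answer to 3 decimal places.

0.443

Conditional on each trunk, P(X ≤ 4): A: 0.116739; B: 0.744182.
By total probability, P(X ≤ 4) = 0.48·0.116739 + 0.52·0.744182 = 0.443009.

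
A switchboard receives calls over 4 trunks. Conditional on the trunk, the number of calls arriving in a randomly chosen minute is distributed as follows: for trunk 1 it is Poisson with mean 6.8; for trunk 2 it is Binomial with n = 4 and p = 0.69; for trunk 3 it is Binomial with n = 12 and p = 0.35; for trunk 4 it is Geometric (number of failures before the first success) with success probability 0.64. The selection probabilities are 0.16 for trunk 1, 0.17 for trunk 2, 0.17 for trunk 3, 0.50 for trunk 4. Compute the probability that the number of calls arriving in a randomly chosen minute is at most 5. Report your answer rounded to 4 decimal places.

0.8551

Conditional on each trunk, P(X ≤ 5): 1: 0.326977; 2: 1; 3: 0.787265; 4: 0.997823.
By total probability, P(X ≤ 5) = 0.16·0.326977 + 0.17·1 + 0.17·0.787265 + 0.5·0.997823 = 0.855063.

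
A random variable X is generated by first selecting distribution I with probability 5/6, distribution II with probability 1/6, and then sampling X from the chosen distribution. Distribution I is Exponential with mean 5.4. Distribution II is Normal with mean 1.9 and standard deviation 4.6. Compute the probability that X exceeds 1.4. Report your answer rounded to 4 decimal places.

0.7336

Conditional on each component, P(X > 1.4): I: 0.771623; II: 0.543278.
By total probability, P(X > 1.4) = 0.833333·0.771623 + 0.166667·0.543278 = 0.733565.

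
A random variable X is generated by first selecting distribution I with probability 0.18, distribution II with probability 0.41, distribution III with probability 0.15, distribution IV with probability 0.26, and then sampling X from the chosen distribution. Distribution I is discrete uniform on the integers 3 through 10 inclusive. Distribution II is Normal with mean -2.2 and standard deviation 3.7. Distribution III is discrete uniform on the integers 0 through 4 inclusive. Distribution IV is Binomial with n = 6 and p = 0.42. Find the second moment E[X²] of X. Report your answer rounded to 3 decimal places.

For each component E[X²] = Var + (mean)², giving I: 47.5; II: 18.53; III: 6; IV: 7.812.
Overall E[X²] = 0.18·47.5 + 0.41·18.53 + 0.15·6 + 0.26·7.812 = 19.0784.

19.078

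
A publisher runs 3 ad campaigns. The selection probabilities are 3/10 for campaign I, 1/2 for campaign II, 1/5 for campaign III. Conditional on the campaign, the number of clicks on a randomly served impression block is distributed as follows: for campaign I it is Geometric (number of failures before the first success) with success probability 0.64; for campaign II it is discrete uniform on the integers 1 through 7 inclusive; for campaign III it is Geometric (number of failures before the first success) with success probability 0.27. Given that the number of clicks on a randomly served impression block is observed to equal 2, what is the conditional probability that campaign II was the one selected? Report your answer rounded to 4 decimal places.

Likelihoods P(X=2 | ·): I: 0.082944; II: 0.142857; III: 0.143883.
Posterior ∝ prior × likelihood. Numerator for II: 0.5·0.142857 = 0.0714286.
Normalizing constant: 0.3·0.082944 + 0.5·0.142857 + 0.2·0.143883 = 0.125088.
P(II | observation) = 0.0714286 / 0.125088 = 0.571025.

0.5710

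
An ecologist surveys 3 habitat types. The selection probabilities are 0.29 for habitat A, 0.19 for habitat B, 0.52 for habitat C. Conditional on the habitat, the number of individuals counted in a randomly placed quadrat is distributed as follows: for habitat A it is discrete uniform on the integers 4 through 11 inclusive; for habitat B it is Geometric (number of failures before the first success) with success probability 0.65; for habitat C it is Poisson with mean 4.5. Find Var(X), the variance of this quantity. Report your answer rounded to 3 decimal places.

Per component, A: μ=7.5, E[X²]=61.5; B: μ=0.538462, E[X²]=1.11834; C: μ=4.5, E[X²]=24.75.
E[X] = 0.29·7.5 + 0.19·0.538462 + 0.52·4.5 = 4.61731.
E[X²] = 0.29·61.5 + 0.19·1.11834 + 0.52·24.75 = 30.9175.
Var(X) = E[X²] − (E[X])² = 30.9175 − 21.3195 = 9.59795.

9.598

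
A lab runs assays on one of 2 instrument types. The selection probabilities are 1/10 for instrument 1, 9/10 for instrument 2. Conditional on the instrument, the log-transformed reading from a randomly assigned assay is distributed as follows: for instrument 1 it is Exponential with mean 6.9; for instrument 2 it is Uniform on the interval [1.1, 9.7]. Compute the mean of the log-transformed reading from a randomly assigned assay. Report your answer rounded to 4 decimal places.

Component means — 1: 6.9; 2: 5.4.
E[X] = 0.1·6.9 + 0.9·5.4 = 5.55.

5.5500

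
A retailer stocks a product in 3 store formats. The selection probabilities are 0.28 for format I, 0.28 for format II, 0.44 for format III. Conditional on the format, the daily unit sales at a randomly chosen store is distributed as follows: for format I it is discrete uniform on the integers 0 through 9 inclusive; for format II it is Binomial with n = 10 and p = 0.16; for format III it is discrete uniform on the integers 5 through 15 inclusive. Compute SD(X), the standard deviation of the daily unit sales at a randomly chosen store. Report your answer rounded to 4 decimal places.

4.4906

Per component, I: μ=4.5, E[X²]=28.5; II: μ=1.6, E[X²]=3.904; III: μ=10, E[X²]=110.
E[X] = 0.28·4.5 + 0.28·1.6 + 0.44·10 = 6.108.
E[X²] = 0.28·28.5 + 0.28·3.904 + 0.44·110 = 57.4731.
Var(X) = E[X²] − (E[X])² = 57.4731 − 37.3077 = 20.1655.
SD(X) = √20.1655 = 4.4906.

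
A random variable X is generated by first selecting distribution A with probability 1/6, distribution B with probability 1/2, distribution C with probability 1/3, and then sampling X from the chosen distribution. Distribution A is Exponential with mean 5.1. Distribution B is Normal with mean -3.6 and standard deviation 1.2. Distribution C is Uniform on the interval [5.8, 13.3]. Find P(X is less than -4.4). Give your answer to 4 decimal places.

0.1262

Conditional on each component, P(X < -4.4): A: 0; B: 0.252493; C: 0.
By total probability, P(X < -4.4) = 0.166667·0 + 0.5·0.252493 + 0.333333·0 = 0.126246.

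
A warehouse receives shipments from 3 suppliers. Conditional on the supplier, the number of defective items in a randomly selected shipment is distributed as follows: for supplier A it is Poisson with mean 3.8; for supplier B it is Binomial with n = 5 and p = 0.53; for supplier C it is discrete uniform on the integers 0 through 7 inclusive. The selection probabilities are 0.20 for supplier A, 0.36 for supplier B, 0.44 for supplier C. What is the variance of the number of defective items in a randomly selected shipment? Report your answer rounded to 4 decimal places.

3.7360

Per component, A: μ=3.8, E[X²]=18.24; B: μ=2.65, E[X²]=8.268; C: μ=3.5, E[X²]=17.5.
E[X] = 0.2·3.8 + 0.36·2.65 + 0.44·3.5 = 3.254.
E[X²] = 0.2·18.24 + 0.36·8.268 + 0.44·17.5 = 14.3245.
Var(X) = E[X²] − (E[X])² = 14.3245 − 10.5885 = 3.73596.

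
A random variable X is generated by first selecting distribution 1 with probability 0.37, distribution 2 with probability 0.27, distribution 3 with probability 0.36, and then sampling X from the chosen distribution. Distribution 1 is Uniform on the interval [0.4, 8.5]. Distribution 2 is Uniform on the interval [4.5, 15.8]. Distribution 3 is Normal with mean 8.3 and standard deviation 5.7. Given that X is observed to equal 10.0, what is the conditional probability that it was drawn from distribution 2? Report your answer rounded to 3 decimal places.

Likelihoods f(10.0 | ·): 1: 0; 2: 0.0884956; 3: 0.0669453.
Posterior ∝ prior × likelihood. Numerator for 2: 0.27·0.0884956 = 0.0238938.
Normalizing constant: 0.37·0 + 0.27·0.0884956 + 0.36·0.0669453 = 0.0479941.
P(2 | observation) = 0.0238938 / 0.0479941 = 0.497849.

0.498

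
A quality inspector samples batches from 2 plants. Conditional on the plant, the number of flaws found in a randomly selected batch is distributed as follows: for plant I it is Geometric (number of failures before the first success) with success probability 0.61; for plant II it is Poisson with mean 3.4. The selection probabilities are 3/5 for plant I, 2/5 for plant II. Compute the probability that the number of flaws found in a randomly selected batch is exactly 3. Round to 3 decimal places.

Conditional on each plant, P(X = 3): I: 0.0361846; II: 0.218617.
By total probability, P(X = 3) = 0.6·0.0361846 + 0.4·0.218617 = 0.109158.

0.109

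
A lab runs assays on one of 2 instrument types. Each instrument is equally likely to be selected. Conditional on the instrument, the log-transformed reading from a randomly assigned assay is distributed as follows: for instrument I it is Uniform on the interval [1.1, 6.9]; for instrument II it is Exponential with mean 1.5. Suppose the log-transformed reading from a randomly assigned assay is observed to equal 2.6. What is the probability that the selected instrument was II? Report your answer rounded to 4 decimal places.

Likelihoods f(2.6 | ·): I: 0.172414; II: 0.117796.
Posterior ∝ prior × likelihood. Numerator for II: 0.5·0.117796 = 0.0588981.
Normalizing constant: 0.5·0.172414 + 0.5·0.117796 = 0.145105.
P(II | observation) = 0.0588981 / 0.145105 = 0.4059.

0.4059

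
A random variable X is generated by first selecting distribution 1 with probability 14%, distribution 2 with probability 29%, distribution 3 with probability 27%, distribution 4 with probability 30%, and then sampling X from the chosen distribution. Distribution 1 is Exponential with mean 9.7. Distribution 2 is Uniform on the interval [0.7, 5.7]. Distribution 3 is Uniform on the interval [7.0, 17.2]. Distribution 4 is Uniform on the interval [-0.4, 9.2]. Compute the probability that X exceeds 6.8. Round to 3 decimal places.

Conditional on each component, P(X > 6.8): 1: 0.496074; 2: 0; 3: 1; 4: 0.25.
By total probability, P(X > 6.8) = 0.14·0.496074 + 0.29·0 + 0.27·1 + 0.3·0.25 = 0.41445.

0.414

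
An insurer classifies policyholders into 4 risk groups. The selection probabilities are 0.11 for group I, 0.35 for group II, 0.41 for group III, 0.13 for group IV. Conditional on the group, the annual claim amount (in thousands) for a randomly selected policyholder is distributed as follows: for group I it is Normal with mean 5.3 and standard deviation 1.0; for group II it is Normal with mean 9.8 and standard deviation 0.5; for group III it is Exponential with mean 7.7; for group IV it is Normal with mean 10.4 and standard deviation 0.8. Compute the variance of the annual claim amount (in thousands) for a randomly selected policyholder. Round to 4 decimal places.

27.0387

Per component, I: μ=5.3, E[X²]=29.09; II: μ=9.8, E[X²]=96.29; III: μ=7.7, E[X²]=118.58; IV: μ=10.4, E[X²]=108.8.
E[X] = 0.11·5.3 + 0.35·9.8 + 0.41·7.7 + 0.13·10.4 = 8.522.
E[X²] = 0.11·29.09 + 0.35·96.29 + 0.41·118.58 + 0.13·108.8 = 99.6632.
Var(X) = E[X²] − (E[X])² = 99.6632 − 72.6245 = 27.0387.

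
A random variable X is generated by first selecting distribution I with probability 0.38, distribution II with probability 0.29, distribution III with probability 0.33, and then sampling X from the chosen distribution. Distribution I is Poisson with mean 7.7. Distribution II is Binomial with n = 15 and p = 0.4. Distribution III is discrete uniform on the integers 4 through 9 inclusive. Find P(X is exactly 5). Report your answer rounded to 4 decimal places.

0.1477

Conditional on each component, P(X = 5): I: 0.102142; II: 0.185938; III: 0.166667.
By total probability, P(X = 5) = 0.38·0.102142 + 0.29·0.185938 + 0.33·0.166667 = 0.147736.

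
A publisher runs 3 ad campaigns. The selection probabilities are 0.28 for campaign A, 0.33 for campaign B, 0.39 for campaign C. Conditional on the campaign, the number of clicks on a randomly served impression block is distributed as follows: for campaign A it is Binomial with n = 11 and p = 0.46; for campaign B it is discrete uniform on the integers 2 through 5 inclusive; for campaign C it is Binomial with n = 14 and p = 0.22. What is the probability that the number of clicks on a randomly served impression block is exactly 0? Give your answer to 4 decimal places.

Conditional on each campaign, P(X = 0): A: 0.0011385; B: 0; C: 0.0308549.
By total probability, P(X = 0) = 0.28·0.0011385 + 0.33·0 + 0.39·0.0308549 = 0.0123522.

0.0124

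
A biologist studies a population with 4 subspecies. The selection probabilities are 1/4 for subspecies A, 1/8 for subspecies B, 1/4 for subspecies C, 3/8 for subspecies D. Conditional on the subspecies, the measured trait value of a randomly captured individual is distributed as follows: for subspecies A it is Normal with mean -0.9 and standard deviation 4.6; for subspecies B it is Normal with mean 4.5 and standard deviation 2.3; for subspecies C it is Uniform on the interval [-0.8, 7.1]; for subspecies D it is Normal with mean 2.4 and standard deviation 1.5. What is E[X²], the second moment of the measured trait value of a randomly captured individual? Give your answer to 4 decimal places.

15.4696

For each component E[X²] = Var + (mean)², giving A: 21.97; B: 25.54; C: 15.1233; D: 8.01.
Overall E[X²] = 0.25·21.97 + 0.125·25.54 + 0.25·15.1233 + 0.375·8.01 = 15.4696.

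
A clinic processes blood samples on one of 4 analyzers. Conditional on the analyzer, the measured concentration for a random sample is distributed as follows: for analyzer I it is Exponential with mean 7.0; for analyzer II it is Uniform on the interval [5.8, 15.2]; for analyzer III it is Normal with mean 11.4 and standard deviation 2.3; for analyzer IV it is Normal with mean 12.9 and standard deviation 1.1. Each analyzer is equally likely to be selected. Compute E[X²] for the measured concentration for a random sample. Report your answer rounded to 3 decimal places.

129.621

For each component E[X²] = Var + (mean)², giving I: 98; II: 117.613; III: 135.25; IV: 167.62.
Overall E[X²] = 0.25·98 + 0.25·117.613 + 0.25·135.25 + 0.25·167.62 = 129.621.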